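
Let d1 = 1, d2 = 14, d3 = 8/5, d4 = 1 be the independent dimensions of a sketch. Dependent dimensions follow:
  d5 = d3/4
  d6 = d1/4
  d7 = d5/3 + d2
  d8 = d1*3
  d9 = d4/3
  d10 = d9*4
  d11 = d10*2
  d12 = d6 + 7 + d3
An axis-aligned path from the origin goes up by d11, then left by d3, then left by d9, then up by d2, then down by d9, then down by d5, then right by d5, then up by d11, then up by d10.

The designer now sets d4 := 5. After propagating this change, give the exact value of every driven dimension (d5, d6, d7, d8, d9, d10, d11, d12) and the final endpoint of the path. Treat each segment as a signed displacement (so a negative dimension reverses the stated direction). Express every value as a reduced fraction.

d5 = 2/5
d6 = 1/4
d7 = 212/15
d8 = 3
d9 = 5/3
d10 = 20/3
d11 = 40/3
d12 = 177/20
endpoint = (-43/15, 679/15)

Apply edit: d4 := 5
  d5 = d3/4 = 2/5
  d6 = d1/4 = 1/4
  d7 = d5/3 + d2 = 212/15
  d8 = d1*3 = 3
  d9 = d4/3 = 5/3
  d10 = d9*4 = 20/3
  d11 = d10*2 = 40/3
  d12 = d6 + 7 + d3 = 177/20
Walk from origin (0, 0):
  seg 1: up by d11 = 40/3 → (0, 40/3)
  seg 2: left by d3 = 8/5 → (-8/5, 40/3)
  seg 3: left by d9 = 5/3 → (-49/15, 40/3)
  seg 4: up by d2 = 14 → (-49/15, 82/3)
  seg 5: down by d9 = 5/3 → (-49/15, 77/3)
  seg 6: down by d5 = 2/5 → (-49/15, 379/15)
  seg 7: right by d5 = 2/5 → (-43/15, 379/15)
  seg 8: up by d11 = 40/3 → (-43/15, 193/5)
  seg 9: up by d10 = 20/3 → (-43/15, 679/15)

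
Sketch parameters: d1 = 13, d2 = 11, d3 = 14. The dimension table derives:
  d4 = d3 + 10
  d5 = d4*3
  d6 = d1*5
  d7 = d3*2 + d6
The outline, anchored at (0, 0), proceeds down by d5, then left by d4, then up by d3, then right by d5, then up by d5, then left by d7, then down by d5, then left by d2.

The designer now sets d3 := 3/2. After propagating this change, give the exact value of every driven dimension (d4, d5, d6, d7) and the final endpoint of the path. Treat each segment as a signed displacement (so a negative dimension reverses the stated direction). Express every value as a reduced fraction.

d4 = 23/2
d5 = 69/2
d6 = 65
d7 = 68
endpoint = (-56, -33)

Apply edit: d3 := 3/2
  d4 = d3 + 10 = 23/2
  d5 = d4*3 = 69/2
  d6 = d1*5 = 65
  d7 = d3*2 + d6 = 68
Walk from origin (0, 0):
  seg 1: down by d5 = 69/2 → (0, -69/2)
  seg 2: left by d4 = 23/2 → (-23/2, -69/2)
  seg 3: up by d3 = 3/2 → (-23/2, -33)
  seg 4: right by d5 = 69/2 → (23, -33)
  seg 5: up by d5 = 69/2 → (23, 3/2)
  seg 6: left by d7 = 68 → (-45, 3/2)
  seg 7: down by d5 = 69/2 → (-45, -33)
  seg 8: left by d2 = 11 → (-56, -33)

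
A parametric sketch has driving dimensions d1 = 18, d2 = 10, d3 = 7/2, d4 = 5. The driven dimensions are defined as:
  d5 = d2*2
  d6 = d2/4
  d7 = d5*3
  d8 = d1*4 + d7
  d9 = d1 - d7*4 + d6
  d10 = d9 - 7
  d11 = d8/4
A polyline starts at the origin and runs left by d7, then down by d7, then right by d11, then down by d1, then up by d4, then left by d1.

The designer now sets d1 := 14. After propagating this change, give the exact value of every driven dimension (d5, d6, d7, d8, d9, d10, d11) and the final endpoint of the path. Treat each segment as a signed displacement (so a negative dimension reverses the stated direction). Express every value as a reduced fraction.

Apply edit: d1 := 14
  d5 = d2*2 = 20
  d6 = d2/4 = 5/2
  d7 = d5*3 = 60
  d8 = d1*4 + d7 = 116
  d9 = d1 - d7*4 + d6 = -447/2
  d10 = d9 - 7 = -461/2
  d11 = d8/4 = 29
Walk from origin (0, 0):
  seg 1: left by d7 = 60 → (-60, 0)
  seg 2: down by d7 = 60 → (-60, -60)
  seg 3: right by d11 = 29 → (-31, -60)
  seg 4: down by d1 = 14 → (-31, -74)
  seg 5: up by d4 = 5 → (-31, -69)
  seg 6: left by d1 = 14 → (-45, -69)

d5 = 20
d6 = 5/2
d7 = 60
d8 = 116
d9 = -447/2
d10 = -461/2
d11 = 29
endpoint = (-45, -69)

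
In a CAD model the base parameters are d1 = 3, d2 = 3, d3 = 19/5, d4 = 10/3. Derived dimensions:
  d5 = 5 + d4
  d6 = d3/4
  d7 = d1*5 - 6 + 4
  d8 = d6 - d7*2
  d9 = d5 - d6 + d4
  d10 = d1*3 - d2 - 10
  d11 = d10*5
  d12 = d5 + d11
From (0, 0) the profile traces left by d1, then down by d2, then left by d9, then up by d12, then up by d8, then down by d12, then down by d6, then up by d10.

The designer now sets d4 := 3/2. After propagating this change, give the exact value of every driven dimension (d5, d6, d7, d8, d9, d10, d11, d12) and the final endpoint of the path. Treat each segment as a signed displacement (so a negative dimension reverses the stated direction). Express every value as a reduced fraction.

d5 = 13/2
d6 = 19/20
d7 = 13
d8 = -501/20
d9 = 141/20
d10 = -4
d11 = -20
d12 = -27/2
endpoint = (-201/20, -33)

Apply edit: d4 := 3/2
  d5 = 5 + d4 = 13/2
  d6 = d3/4 = 19/20
  d7 = d1*5 - 6 + 4 = 13
  d8 = d6 - d7*2 = -501/20
  d9 = d5 - d6 + d4 = 141/20
  d10 = d1*3 - d2 - 10 = -4
  d11 = d10*5 = -20
  d12 = d5 + d11 = -27/2
Walk from origin (0, 0):
  seg 1: left by d1 = 3 → (-3, 0)
  seg 2: down by d2 = 3 → (-3, -3)
  seg 3: left by d9 = 141/20 → (-201/20, -3)
  seg 4: up by d12 = -27/2 → (-201/20, -33/2)
  seg 5: up by d8 = -501/20 → (-201/20, -831/20)
  seg 6: down by d12 = -27/2 → (-201/20, -561/20)
  seg 7: down by d6 = 19/20 → (-201/20, -29)
  seg 8: up by d10 = -4 → (-201/20, -33)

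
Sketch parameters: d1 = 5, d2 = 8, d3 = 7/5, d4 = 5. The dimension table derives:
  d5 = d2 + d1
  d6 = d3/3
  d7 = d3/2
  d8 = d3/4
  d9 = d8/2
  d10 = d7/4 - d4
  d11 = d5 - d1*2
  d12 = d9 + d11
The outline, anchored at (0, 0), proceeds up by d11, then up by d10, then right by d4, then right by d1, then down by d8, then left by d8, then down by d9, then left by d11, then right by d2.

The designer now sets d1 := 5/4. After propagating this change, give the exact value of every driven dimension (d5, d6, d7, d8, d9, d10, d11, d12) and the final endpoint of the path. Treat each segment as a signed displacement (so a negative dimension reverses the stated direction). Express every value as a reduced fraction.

Apply edit: d1 := 5/4
  d5 = d2 + d1 = 37/4
  d6 = d3/3 = 7/15
  d7 = d3/2 = 7/10
  d8 = d3/4 = 7/20
  d9 = d8/2 = 7/40
  d10 = d7/4 - d4 = -193/40
  d11 = d5 - d1*2 = 27/4
  d12 = d9 + d11 = 277/40
Walk from origin (0, 0):
  seg 1: up by d11 = 27/4 → (0, 27/4)
  seg 2: up by d10 = -193/40 → (0, 77/40)
  seg 3: right by d4 = 5 → (5, 77/40)
  seg 4: right by d1 = 5/4 → (25/4, 77/40)
  seg 5: down by d8 = 7/20 → (25/4, 63/40)
  seg 6: left by d8 = 7/20 → (59/10, 63/40)
  seg 7: down by d9 = 7/40 → (59/10, 7/5)
  seg 8: left by d11 = 27/4 → (-17/20, 7/5)
  seg 9: right by d2 = 8 → (143/20, 7/5)

d5 = 37/4
d6 = 7/15
d7 = 7/10
d8 = 7/20
d9 = 7/40
d10 = -193/40
d11 = 27/4
d12 = 277/40
endpoint = (143/20, 7/5)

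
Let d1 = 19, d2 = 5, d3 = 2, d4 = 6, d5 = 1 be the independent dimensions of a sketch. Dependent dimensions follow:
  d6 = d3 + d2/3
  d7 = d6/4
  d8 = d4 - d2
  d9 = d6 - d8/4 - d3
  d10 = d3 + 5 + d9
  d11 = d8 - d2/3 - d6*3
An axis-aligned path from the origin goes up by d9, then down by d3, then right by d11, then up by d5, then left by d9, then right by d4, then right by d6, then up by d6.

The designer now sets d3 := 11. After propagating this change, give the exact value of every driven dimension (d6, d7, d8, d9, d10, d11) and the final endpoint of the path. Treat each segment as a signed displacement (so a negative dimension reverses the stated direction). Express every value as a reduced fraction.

d6 = 38/3
d7 = 19/6
d8 = 1
d9 = 17/12
d10 = 209/12
d11 = -116/3
endpoint = (-257/12, 49/12)

Apply edit: d3 := 11
  d6 = d3 + d2/3 = 38/3
  d7 = d6/4 = 19/6
  d8 = d4 - d2 = 1
  d9 = d6 - d8/4 - d3 = 17/12
  d10 = d3 + 5 + d9 = 209/12
  d11 = d8 - d2/3 - d6*3 = -116/3
Walk from origin (0, 0):
  seg 1: up by d9 = 17/12 → (0, 17/12)
  seg 2: down by d3 = 11 → (0, -115/12)
  seg 3: right by d11 = -116/3 → (-116/3, -115/12)
  seg 4: up by d5 = 1 → (-116/3, -103/12)
  seg 5: left by d9 = 17/12 → (-481/12, -103/12)
  seg 6: right by d4 = 6 → (-409/12, -103/12)
  seg 7: right by d6 = 38/3 → (-257/12, -103/12)
  seg 8: up by d6 = 38/3 → (-257/12, 49/12)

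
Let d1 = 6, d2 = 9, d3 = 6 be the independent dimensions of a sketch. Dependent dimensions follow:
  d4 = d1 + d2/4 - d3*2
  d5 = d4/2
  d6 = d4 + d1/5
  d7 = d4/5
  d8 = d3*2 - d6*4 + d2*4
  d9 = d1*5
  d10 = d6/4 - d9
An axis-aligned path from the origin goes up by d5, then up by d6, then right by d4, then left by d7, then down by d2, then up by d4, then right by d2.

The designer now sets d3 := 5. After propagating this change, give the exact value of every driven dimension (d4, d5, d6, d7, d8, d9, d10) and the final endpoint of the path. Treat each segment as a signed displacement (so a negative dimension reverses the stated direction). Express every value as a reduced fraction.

Apply edit: d3 := 5
  d4 = d1 + d2/4 - d3*2 = -7/4
  d5 = d4/2 = -7/8
  d6 = d4 + d1/5 = -11/20
  d7 = d4/5 = -7/20
  d8 = d3*2 - d6*4 + d2*4 = 241/5
  d9 = d1*5 = 30
  d10 = d6/4 - d9 = -2411/80
Walk from origin (0, 0):
  seg 1: up by d5 = -7/8 → (0, -7/8)
  seg 2: up by d6 = -11/20 → (0, -57/40)
  seg 3: right by d4 = -7/4 → (-7/4, -57/40)
  seg 4: left by d7 = -7/20 → (-7/5, -57/40)
  seg 5: down by d2 = 9 → (-7/5, -417/40)
  seg 6: up by d4 = -7/4 → (-7/5, -487/40)
  seg 7: right by d2 = 9 → (38/5, -487/40)

d4 = -7/4
d5 = -7/8
d6 = -11/20
d7 = -7/20
d8 = 241/5
d9 = 30
d10 = -2411/80
endpoint = (38/5, -487/40)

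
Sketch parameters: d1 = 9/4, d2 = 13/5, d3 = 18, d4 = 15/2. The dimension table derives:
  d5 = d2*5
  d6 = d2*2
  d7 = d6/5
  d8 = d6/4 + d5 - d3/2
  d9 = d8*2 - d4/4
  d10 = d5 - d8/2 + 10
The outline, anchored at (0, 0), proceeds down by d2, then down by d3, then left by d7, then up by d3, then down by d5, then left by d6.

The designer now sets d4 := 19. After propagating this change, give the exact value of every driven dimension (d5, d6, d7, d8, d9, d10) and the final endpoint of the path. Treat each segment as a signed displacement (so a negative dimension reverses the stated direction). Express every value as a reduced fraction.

Apply edit: d4 := 19
  d5 = d2*5 = 13
  d6 = d2*2 = 26/5
  d7 = d6/5 = 26/25
  d8 = d6/4 + d5 - d3/2 = 53/10
  d9 = d8*2 - d4/4 = 117/20
  d10 = d5 - d8/2 + 10 = 407/20
Walk from origin (0, 0):
  seg 1: down by d2 = 13/5 → (0, -13/5)
  seg 2: down by d3 = 18 → (0, -103/5)
  seg 3: left by d7 = 26/25 → (-26/25, -103/5)
  seg 4: up by d3 = 18 → (-26/25, -13/5)
  seg 5: down by d5 = 13 → (-26/25, -78/5)
  seg 6: left by d6 = 26/5 → (-156/25, -78/5)

d5 = 13
d6 = 26/5
d7 = 26/25
d8 = 53/10
d9 = 117/20
d10 = 407/20
endpoint = (-156/25, -78/5)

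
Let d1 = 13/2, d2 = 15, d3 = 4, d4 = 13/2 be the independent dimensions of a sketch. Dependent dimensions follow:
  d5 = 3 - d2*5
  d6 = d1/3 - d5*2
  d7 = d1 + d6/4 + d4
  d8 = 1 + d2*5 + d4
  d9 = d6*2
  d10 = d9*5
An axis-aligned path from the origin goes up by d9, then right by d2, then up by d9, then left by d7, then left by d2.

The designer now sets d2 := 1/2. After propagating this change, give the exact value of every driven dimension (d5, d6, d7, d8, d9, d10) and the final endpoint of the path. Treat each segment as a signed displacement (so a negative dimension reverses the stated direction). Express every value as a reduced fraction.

d5 = 1/2
d6 = 7/6
d7 = 319/24
d8 = 10
d9 = 7/3
d10 = 35/3
endpoint = (-319/24, 14/3)

Apply edit: d2 := 1/2
  d5 = 3 - d2*5 = 1/2
  d6 = d1/3 - d5*2 = 7/6
  d7 = d1 + d6/4 + d4 = 319/24
  d8 = 1 + d2*5 + d4 = 10
  d9 = d6*2 = 7/3
  d10 = d9*5 = 35/3
Walk from origin (0, 0):
  seg 1: up by d9 = 7/3 → (0, 7/3)
  seg 2: right by d2 = 1/2 → (1/2, 7/3)
  seg 3: up by d9 = 7/3 → (1/2, 14/3)
  seg 4: left by d7 = 319/24 → (-307/24, 14/3)
  seg 5: left by d2 = 1/2 → (-319/24, 14/3)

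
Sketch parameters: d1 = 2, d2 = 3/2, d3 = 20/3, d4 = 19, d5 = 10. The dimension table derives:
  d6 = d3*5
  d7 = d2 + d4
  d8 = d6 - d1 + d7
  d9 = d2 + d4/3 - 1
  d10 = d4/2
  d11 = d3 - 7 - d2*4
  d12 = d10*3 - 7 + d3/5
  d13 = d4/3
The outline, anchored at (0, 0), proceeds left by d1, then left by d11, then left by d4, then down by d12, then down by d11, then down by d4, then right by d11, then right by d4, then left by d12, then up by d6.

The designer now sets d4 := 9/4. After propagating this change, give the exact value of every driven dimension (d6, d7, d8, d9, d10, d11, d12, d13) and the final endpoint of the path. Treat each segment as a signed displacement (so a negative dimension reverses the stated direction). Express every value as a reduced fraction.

d6 = 100/3
d7 = 15/4
d8 = 421/12
d9 = 5/4
d10 = 9/8
d11 = -19/3
d12 = -55/24
d13 = 3/4
endpoint = (7/24, 953/24)

Apply edit: d4 := 9/4
  d6 = d3*5 = 100/3
  d7 = d2 + d4 = 15/4
  d8 = d6 - d1 + d7 = 421/12
  d9 = d2 + d4/3 - 1 = 5/4
  d10 = d4/2 = 9/8
  d11 = d3 - 7 - d2*4 = -19/3
  d12 = d10*3 - 7 + d3/5 = -55/24
  d13 = d4/3 = 3/4
Walk from origin (0, 0):
  seg 1: left by d1 = 2 → (-2, 0)
  seg 2: left by d11 = -19/3 → (13/3, 0)
  seg 3: left by d4 = 9/4 → (25/12, 0)
  seg 4: down by d12 = -55/24 → (25/12, 55/24)
  seg 5: down by d11 = -19/3 → (25/12, 69/8)
  seg 6: down by d4 = 9/4 → (25/12, 51/8)
  seg 7: right by d11 = -19/3 → (-17/4, 51/8)
  seg 8: right by d4 = 9/4 → (-2, 51/8)
  seg 9: left by d12 = -55/24 → (7/24, 51/8)
  seg 10: up by d6 = 100/3 → (7/24, 953/24)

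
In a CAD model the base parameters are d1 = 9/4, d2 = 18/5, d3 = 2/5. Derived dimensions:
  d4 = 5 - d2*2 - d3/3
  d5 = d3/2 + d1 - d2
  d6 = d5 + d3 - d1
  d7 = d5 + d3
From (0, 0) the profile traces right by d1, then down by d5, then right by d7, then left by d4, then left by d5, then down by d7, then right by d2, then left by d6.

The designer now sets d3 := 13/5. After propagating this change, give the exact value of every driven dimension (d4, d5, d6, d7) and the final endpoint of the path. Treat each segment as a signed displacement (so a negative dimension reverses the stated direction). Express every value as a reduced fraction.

Apply edit: d3 := 13/5
  d4 = 5 - d2*2 - d3/3 = -46/15
  d5 = d3/2 + d1 - d2 = -1/20
  d6 = d5 + d3 - d1 = 3/10
  d7 = d5 + d3 = 51/20
Walk from origin (0, 0):
  seg 1: right by d1 = 9/4 → (9/4, 0)
  seg 2: down by d5 = -1/20 → (9/4, 1/20)
  seg 3: right by d7 = 51/20 → (24/5, 1/20)
  seg 4: left by d4 = -46/15 → (118/15, 1/20)
  seg 5: left by d5 = -1/20 → (95/12, 1/20)
  seg 6: down by d7 = 51/20 → (95/12, -5/2)
  seg 7: right by d2 = 18/5 → (691/60, -5/2)
  seg 8: left by d6 = 3/10 → (673/60, -5/2)

d4 = -46/15
d5 = -1/20
d6 = 3/10
d7 = 51/20
endpoint = (673/60, -5/2)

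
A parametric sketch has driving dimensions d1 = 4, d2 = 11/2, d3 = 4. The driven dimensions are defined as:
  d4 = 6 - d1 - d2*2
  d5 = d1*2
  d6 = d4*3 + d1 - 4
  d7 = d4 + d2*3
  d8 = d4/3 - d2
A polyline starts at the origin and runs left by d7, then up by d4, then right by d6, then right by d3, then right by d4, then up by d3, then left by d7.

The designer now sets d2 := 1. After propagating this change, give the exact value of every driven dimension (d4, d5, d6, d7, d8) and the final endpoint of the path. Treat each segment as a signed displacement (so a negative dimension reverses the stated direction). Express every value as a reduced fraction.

Apply edit: d2 := 1
  d4 = 6 - d1 - d2*2 = 0
  d5 = d1*2 = 8
  d6 = d4*3 + d1 - 4 = 0
  d7 = d4 + d2*3 = 3
  d8 = d4/3 - d2 = -1
Walk from origin (0, 0):
  seg 1: left by d7 = 3 → (-3, 0)
  seg 2: up by d4 = 0 → (-3, 0)
  seg 3: right by d6 = 0 → (-3, 0)
  seg 4: right by d3 = 4 → (1, 0)
  seg 5: right by d4 = 0 → (1, 0)
  seg 6: up by d3 = 4 → (1, 4)
  seg 7: left by d7 = 3 → (-2, 4)

d4 = 0
d5 = 8
d6 = 0
d7 = 3
d8 = -1
endpoint = (-2, 4)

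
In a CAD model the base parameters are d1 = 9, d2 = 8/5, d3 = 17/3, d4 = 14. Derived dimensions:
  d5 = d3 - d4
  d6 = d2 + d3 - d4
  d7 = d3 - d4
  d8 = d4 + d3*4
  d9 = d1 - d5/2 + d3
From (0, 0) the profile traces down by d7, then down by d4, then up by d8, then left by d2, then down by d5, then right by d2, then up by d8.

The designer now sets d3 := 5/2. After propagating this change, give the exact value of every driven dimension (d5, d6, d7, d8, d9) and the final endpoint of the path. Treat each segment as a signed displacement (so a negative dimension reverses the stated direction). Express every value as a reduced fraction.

Apply edit: d3 := 5/2
  d5 = d3 - d4 = -23/2
  d6 = d2 + d3 - d4 = -99/10
  d7 = d3 - d4 = -23/2
  d8 = d4 + d3*4 = 24
  d9 = d1 - d5/2 + d3 = 69/4
Walk from origin (0, 0):
  seg 1: down by d7 = -23/2 → (0, 23/2)
  seg 2: down by d4 = 14 → (0, -5/2)
  seg 3: up by d8 = 24 → (0, 43/2)
  seg 4: left by d2 = 8/5 → (-8/5, 43/2)
  seg 5: down by d5 = -23/2 → (-8/5, 33)
  seg 6: right by d2 = 8/5 → (0, 33)
  seg 7: up by d8 = 24 → (0, 57)

d5 = -23/2
d6 = -99/10
d7 = -23/2
d8 = 24
d9 = 69/4
endpoint = (0, 57)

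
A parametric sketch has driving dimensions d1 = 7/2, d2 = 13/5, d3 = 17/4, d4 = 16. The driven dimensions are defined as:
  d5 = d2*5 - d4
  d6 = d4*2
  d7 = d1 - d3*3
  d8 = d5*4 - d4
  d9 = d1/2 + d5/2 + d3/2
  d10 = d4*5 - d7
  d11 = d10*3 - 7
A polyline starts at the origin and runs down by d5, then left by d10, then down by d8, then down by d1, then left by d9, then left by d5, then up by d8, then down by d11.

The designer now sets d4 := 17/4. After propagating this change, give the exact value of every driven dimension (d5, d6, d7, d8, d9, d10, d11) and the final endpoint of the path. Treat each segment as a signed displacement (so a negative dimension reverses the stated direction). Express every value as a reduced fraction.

d5 = 35/4
d6 = 17/2
d7 = -37/4
d8 = 123/4
d9 = 33/4
d10 = 61/2
d11 = 169/2
endpoint = (-95/2, -387/4)

Apply edit: d4 := 17/4
  d5 = d2*5 - d4 = 35/4
  d6 = d4*2 = 17/2
  d7 = d1 - d3*3 = -37/4
  d8 = d5*4 - d4 = 123/4
  d9 = d1/2 + d5/2 + d3/2 = 33/4
  d10 = d4*5 - d7 = 61/2
  d11 = d10*3 - 7 = 169/2
Walk from origin (0, 0):
  seg 1: down by d5 = 35/4 → (0, -35/4)
  seg 2: left by d10 = 61/2 → (-61/2, -35/4)
  seg 3: down by d8 = 123/4 → (-61/2, -79/2)
  seg 4: down by d1 = 7/2 → (-61/2, -43)
  seg 5: left by d9 = 33/4 → (-155/4, -43)
  seg 6: left by d5 = 35/4 → (-95/2, -43)
  seg 7: up by d8 = 123/4 → (-95/2, -49/4)
  seg 8: down by d11 = 169/2 → (-95/2, -387/4)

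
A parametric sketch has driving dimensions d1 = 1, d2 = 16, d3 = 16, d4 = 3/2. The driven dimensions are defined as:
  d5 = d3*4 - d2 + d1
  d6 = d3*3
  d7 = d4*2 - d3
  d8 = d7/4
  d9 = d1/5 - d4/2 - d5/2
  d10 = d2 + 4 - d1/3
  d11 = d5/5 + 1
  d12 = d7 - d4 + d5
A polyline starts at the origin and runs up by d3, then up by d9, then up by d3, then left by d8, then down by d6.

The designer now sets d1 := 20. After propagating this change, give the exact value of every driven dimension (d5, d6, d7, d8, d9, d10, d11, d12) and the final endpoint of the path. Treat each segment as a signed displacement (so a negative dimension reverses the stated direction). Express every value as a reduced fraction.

Apply edit: d1 := 20
  d5 = d3*4 - d2 + d1 = 68
  d6 = d3*3 = 48
  d7 = d4*2 - d3 = -13
  d8 = d7/4 = -13/4
  d9 = d1/5 - d4/2 - d5/2 = -123/4
  d10 = d2 + 4 - d1/3 = 40/3
  d11 = d5/5 + 1 = 73/5
  d12 = d7 - d4 + d5 = 107/2
Walk from origin (0, 0):
  seg 1: up by d3 = 16 → (0, 16)
  seg 2: up by d9 = -123/4 → (0, -59/4)
  seg 3: up by d3 = 16 → (0, 5/4)
  seg 4: left by d8 = -13/4 → (13/4, 5/4)
  seg 5: down by d6 = 48 → (13/4, -187/4)

d5 = 68
d6 = 48
d7 = -13
d8 = -13/4
d9 = -123/4
d10 = 40/3
d11 = 73/5
d12 = 107/2
endpoint = (13/4, -187/4)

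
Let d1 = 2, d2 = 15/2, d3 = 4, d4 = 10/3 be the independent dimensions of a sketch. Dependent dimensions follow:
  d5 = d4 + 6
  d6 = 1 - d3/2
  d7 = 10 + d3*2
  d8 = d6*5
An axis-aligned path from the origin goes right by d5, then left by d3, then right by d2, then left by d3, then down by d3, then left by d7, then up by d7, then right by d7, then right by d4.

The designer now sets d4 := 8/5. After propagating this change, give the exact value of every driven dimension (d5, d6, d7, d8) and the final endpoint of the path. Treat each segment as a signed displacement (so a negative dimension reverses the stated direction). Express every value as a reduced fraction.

Apply edit: d4 := 8/5
  d5 = d4 + 6 = 38/5
  d6 = 1 - d3/2 = -1
  d7 = 10 + d3*2 = 18
  d8 = d6*5 = -5
Walk from origin (0, 0):
  seg 1: right by d5 = 38/5 → (38/5, 0)
  seg 2: left by d3 = 4 → (18/5, 0)
  seg 3: right by d2 = 15/2 → (111/10, 0)
  seg 4: left by d3 = 4 → (71/10, 0)
  seg 5: down by d3 = 4 → (71/10, -4)
  seg 6: left by d7 = 18 → (-109/10, -4)
  seg 7: up by d7 = 18 → (-109/10, 14)
  seg 8: right by d7 = 18 → (71/10, 14)
  seg 9: right by d4 = 8/5 → (87/10, 14)

d5 = 38/5
d6 = -1
d7 = 18
d8 = -5
endpoint = (87/10, 14)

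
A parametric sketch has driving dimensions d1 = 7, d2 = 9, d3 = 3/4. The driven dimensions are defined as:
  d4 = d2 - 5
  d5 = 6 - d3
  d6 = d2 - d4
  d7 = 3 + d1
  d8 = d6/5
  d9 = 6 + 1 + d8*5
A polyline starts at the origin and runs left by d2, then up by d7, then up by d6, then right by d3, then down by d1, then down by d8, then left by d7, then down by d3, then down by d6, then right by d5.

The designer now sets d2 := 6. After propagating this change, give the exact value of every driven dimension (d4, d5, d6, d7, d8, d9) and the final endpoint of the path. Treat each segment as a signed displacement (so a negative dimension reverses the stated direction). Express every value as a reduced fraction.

d4 = 1
d5 = 21/4
d6 = 5
d7 = 10
d8 = 1
d9 = 12
endpoint = (-10, 5/4)

Apply edit: d2 := 6
  d4 = d2 - 5 = 1
  d5 = 6 - d3 = 21/4
  d6 = d2 - d4 = 5
  d7 = 3 + d1 = 10
  d8 = d6/5 = 1
  d9 = 6 + 1 + d8*5 = 12
Walk from origin (0, 0):
  seg 1: left by d2 = 6 → (-6, 0)
  seg 2: up by d7 = 10 → (-6, 10)
  seg 3: up by d6 = 5 → (-6, 15)
  seg 4: right by d3 = 3/4 → (-21/4, 15)
  seg 5: down by d1 = 7 → (-21/4, 8)
  seg 6: down by d8 = 1 → (-21/4, 7)
  seg 7: left by d7 = 10 → (-61/4, 7)
  seg 8: down by d3 = 3/4 → (-61/4, 25/4)
  seg 9: down by d6 = 5 → (-61/4, 5/4)
  seg 10: right by d5 = 21/4 → (-10, 5/4)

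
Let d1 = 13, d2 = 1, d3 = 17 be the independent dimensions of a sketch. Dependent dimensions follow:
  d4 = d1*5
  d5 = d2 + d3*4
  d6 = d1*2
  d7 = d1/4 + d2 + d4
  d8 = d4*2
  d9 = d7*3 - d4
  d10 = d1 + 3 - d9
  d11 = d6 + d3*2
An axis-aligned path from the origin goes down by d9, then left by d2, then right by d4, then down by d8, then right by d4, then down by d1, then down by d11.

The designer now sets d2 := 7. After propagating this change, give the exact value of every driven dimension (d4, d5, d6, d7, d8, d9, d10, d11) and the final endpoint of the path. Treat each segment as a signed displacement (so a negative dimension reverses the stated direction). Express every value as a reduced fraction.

Apply edit: d2 := 7
  d4 = d1*5 = 65
  d5 = d2 + d3*4 = 75
  d6 = d1*2 = 26
  d7 = d1/4 + d2 + d4 = 301/4
  d8 = d4*2 = 130
  d9 = d7*3 - d4 = 643/4
  d10 = d1 + 3 - d9 = -579/4
  d11 = d6 + d3*2 = 60
Walk from origin (0, 0):
  seg 1: down by d9 = 643/4 → (0, -643/4)
  seg 2: left by d2 = 7 → (-7, -643/4)
  seg 3: right by d4 = 65 → (58, -643/4)
  seg 4: down by d8 = 130 → (58, -1163/4)
  seg 5: right by d4 = 65 → (123, -1163/4)
  seg 6: down by d1 = 13 → (123, -1215/4)
  seg 7: down by d11 = 60 → (123, -1455/4)

d4 = 65
d5 = 75
d6 = 26
d7 = 301/4
d8 = 130
d9 = 643/4
d10 = -579/4
d11 = 60
endpoint = (123, -1455/4)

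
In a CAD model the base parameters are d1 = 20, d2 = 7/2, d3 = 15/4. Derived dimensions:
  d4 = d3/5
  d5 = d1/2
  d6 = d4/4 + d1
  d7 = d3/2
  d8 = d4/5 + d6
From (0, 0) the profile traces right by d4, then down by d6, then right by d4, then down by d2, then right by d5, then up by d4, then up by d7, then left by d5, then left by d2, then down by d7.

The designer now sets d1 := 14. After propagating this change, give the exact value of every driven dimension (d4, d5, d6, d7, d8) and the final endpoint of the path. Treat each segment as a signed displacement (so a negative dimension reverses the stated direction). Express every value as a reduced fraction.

Apply edit: d1 := 14
  d4 = d3/5 = 3/4
  d5 = d1/2 = 7
  d6 = d4/4 + d1 = 227/16
  d7 = d3/2 = 15/8
  d8 = d4/5 + d6 = 1147/80
Walk from origin (0, 0):
  seg 1: right by d4 = 3/4 → (3/4, 0)
  seg 2: down by d6 = 227/16 → (3/4, -227/16)
  seg 3: right by d4 = 3/4 → (3/2, -227/16)
  seg 4: down by d2 = 7/2 → (3/2, -283/16)
  seg 5: right by d5 = 7 → (17/2, -283/16)
  seg 6: up by d4 = 3/4 → (17/2, -271/16)
  seg 7: up by d7 = 15/8 → (17/2, -241/16)
  seg 8: left by d5 = 7 → (3/2, -241/16)
  seg 9: left by d2 = 7/2 → (-2, -241/16)
  seg 10: down by d7 = 15/8 → (-2, -271/16)

d4 = 3/4
d5 = 7
d6 = 227/16
d7 = 15/8
d8 = 1147/80
endpoint = (-2, -271/16)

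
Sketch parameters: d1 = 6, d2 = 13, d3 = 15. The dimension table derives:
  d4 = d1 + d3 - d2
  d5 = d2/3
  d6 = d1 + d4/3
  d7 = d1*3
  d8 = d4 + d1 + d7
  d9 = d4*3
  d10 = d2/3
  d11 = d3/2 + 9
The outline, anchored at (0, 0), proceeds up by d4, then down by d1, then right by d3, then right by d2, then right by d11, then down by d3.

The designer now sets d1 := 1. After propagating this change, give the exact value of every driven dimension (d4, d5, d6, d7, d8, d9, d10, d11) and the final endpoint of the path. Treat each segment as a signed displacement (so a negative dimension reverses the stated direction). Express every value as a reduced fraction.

Apply edit: d1 := 1
  d4 = d1 + d3 - d2 = 3
  d5 = d2/3 = 13/3
  d6 = d1 + d4/3 = 2
  d7 = d1*3 = 3
  d8 = d4 + d1 + d7 = 7
  d9 = d4*3 = 9
  d10 = d2/3 = 13/3
  d11 = d3/2 + 9 = 33/2
Walk from origin (0, 0):
  seg 1: up by d4 = 3 → (0, 3)
  seg 2: down by d1 = 1 → (0, 2)
  seg 3: right by d3 = 15 → (15, 2)
  seg 4: right by d2 = 13 → (28, 2)
  seg 5: right by d11 = 33/2 → (89/2, 2)
  seg 6: down by d3 = 15 → (89/2, -13)

d4 = 3
d5 = 13/3
d6 = 2
d7 = 3
d8 = 7
d9 = 9
d10 = 13/3
d11 = 33/2
endpoint = (89/2, -13)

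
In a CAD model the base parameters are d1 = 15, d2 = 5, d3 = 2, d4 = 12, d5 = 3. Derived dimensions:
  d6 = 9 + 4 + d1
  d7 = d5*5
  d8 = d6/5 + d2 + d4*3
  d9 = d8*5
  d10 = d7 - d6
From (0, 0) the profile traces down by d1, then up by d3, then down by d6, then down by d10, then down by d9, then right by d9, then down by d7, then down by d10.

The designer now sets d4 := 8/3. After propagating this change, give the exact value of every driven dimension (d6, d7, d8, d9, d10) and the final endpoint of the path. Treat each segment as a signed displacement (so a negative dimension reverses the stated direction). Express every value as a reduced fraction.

d6 = 28
d7 = 15
d8 = 93/5
d9 = 93
d10 = -13
endpoint = (93, -123)

Apply edit: d4 := 8/3
  d6 = 9 + 4 + d1 = 28
  d7 = d5*5 = 15
  d8 = d6/5 + d2 + d4*3 = 93/5
  d9 = d8*5 = 93
  d10 = d7 - d6 = -13
Walk from origin (0, 0):
  seg 1: down by d1 = 15 → (0, -15)
  seg 2: up by d3 = 2 → (0, -13)
  seg 3: down by d6 = 28 → (0, -41)
  seg 4: down by d10 = -13 → (0, -28)
  seg 5: down by d9 = 93 → (0, -121)
  seg 6: right by d9 = 93 → (93, -121)
  seg 7: down by d7 = 15 → (93, -136)
  seg 8: down by d10 = -13 → (93, -123)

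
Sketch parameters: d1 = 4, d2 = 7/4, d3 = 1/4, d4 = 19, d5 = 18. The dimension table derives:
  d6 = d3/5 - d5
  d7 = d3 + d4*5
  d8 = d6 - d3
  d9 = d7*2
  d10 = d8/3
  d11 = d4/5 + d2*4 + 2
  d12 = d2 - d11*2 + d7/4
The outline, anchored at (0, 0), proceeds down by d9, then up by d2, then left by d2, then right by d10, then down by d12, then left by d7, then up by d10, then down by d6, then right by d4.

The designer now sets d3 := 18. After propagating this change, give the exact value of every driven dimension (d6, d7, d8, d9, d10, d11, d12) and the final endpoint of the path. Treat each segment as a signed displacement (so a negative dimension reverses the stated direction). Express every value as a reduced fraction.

d6 = -72/5
d7 = 113
d8 = -162/5
d9 = 226
d10 = -54/5
d11 = 64/5
d12 = 22/5
endpoint = (-2131/20, -4501/20)

Apply edit: d3 := 18
  d6 = d3/5 - d5 = -72/5
  d7 = d3 + d4*5 = 113
  d8 = d6 - d3 = -162/5
  d9 = d7*2 = 226
  d10 = d8/3 = -54/5
  d11 = d4/5 + d2*4 + 2 = 64/5
  d12 = d2 - d11*2 + d7/4 = 22/5
Walk from origin (0, 0):
  seg 1: down by d9 = 226 → (0, -226)
  seg 2: up by d2 = 7/4 → (0, -897/4)
  seg 3: left by d2 = 7/4 → (-7/4, -897/4)
  seg 4: right by d10 = -54/5 → (-251/20, -897/4)
  seg 5: down by d12 = 22/5 → (-251/20, -4573/20)
  seg 6: left by d7 = 113 → (-2511/20, -4573/20)
  seg 7: up by d10 = -54/5 → (-2511/20, -4789/20)
  seg 8: down by d6 = -72/5 → (-2511/20, -4501/20)
  seg 9: right by d4 = 19 → (-2131/20, -4501/20)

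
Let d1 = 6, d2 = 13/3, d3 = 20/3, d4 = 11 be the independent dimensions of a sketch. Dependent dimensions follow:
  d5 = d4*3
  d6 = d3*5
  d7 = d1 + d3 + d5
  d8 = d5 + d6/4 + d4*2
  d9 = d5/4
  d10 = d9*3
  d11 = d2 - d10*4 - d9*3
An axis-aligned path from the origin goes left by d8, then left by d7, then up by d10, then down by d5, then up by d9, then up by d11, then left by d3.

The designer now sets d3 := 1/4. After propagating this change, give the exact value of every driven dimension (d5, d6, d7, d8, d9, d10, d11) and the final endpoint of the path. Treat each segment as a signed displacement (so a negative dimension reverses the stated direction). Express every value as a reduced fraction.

d5 = 33
d6 = 5/4
d7 = 157/4
d8 = 885/16
d9 = 33/4
d10 = 99/4
d11 = -1433/12
endpoint = (-1517/16, -1433/12)

Apply edit: d3 := 1/4
  d5 = d4*3 = 33
  d6 = d3*5 = 5/4
  d7 = d1 + d3 + d5 = 157/4
  d8 = d5 + d6/4 + d4*2 = 885/16
  d9 = d5/4 = 33/4
  d10 = d9*3 = 99/4
  d11 = d2 - d10*4 - d9*3 = -1433/12
Walk from origin (0, 0):
  seg 1: left by d8 = 885/16 → (-885/16, 0)
  seg 2: left by d7 = 157/4 → (-1513/16, 0)
  seg 3: up by d10 = 99/4 → (-1513/16, 99/4)
  seg 4: down by d5 = 33 → (-1513/16, -33/4)
  seg 5: up by d9 = 33/4 → (-1513/16, 0)
  seg 6: up by d11 = -1433/12 → (-1513/16, -1433/12)
  seg 7: left by d3 = 1/4 → (-1517/16, -1433/12)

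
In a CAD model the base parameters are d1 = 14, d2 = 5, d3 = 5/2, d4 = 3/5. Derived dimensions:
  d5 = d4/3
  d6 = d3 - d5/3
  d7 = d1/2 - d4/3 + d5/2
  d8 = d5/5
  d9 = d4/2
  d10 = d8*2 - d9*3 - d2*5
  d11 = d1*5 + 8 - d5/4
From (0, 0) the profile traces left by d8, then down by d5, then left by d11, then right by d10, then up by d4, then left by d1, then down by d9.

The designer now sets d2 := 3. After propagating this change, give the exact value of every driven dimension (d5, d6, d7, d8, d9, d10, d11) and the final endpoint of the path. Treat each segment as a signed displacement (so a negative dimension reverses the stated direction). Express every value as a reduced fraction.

d5 = 1/5
d6 = 73/30
d7 = 69/10
d8 = 1/25
d9 = 3/10
d10 = -791/50
d11 = 1559/20
endpoint = (-10781/100, 1/10)

Apply edit: d2 := 3
  d5 = d4/3 = 1/5
  d6 = d3 - d5/3 = 73/30
  d7 = d1/2 - d4/3 + d5/2 = 69/10
  d8 = d5/5 = 1/25
  d9 = d4/2 = 3/10
  d10 = d8*2 - d9*3 - d2*5 = -791/50
  d11 = d1*5 + 8 - d5/4 = 1559/20
Walk from origin (0, 0):
  seg 1: left by d8 = 1/25 → (-1/25, 0)
  seg 2: down by d5 = 1/5 → (-1/25, -1/5)
  seg 3: left by d11 = 1559/20 → (-7799/100, -1/5)
  seg 4: right by d10 = -791/50 → (-9381/100, -1/5)
  seg 5: up by d4 = 3/5 → (-9381/100, 2/5)
  seg 6: left by d1 = 14 → (-10781/100, 2/5)
  seg 7: down by d9 = 3/10 → (-10781/100, 1/10)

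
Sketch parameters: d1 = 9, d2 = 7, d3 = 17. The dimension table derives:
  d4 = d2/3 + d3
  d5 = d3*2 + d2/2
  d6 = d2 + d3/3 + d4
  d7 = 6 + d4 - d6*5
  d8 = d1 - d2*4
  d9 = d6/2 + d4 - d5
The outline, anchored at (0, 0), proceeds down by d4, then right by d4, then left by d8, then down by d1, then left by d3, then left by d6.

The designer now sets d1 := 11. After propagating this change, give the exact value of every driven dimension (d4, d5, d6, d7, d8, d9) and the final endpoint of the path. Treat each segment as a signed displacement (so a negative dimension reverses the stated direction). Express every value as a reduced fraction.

Apply edit: d1 := 11
  d4 = d2/3 + d3 = 58/3
  d5 = d3*2 + d2/2 = 75/2
  d6 = d2 + d3/3 + d4 = 32
  d7 = 6 + d4 - d6*5 = -404/3
  d8 = d1 - d2*4 = -17
  d9 = d6/2 + d4 - d5 = -13/6
Walk from origin (0, 0):
  seg 1: down by d4 = 58/3 → (0, -58/3)
  seg 2: right by d4 = 58/3 → (58/3, -58/3)
  seg 3: left by d8 = -17 → (109/3, -58/3)
  seg 4: down by d1 = 11 → (109/3, -91/3)
  seg 5: left by d3 = 17 → (58/3, -91/3)
  seg 6: left by d6 = 32 → (-38/3, -91/3)

d4 = 58/3
d5 = 75/2
d6 = 32
d7 = -404/3
d8 = -17
d9 = -13/6
endpoint = (-38/3, -91/3)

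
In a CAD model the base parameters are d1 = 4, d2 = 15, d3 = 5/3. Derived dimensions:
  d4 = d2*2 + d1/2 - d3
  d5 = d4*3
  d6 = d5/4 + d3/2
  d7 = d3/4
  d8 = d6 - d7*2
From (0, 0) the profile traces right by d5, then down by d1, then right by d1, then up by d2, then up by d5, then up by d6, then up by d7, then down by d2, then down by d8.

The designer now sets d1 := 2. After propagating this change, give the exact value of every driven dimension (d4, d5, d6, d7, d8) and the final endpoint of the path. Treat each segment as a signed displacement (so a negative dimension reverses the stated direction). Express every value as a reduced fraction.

d4 = 88/3
d5 = 88
d6 = 137/6
d7 = 5/12
d8 = 22
endpoint = (90, 349/4)

Apply edit: d1 := 2
  d4 = d2*2 + d1/2 - d3 = 88/3
  d5 = d4*3 = 88
  d6 = d5/4 + d3/2 = 137/6
  d7 = d3/4 = 5/12
  d8 = d6 - d7*2 = 22
Walk from origin (0, 0):
  seg 1: right by d5 = 88 → (88, 0)
  seg 2: down by d1 = 2 → (88, -2)
  seg 3: right by d1 = 2 → (90, -2)
  seg 4: up by d2 = 15 → (90, 13)
  seg 5: up by d5 = 88 → (90, 101)
  seg 6: up by d6 = 137/6 → (90, 743/6)
  seg 7: up by d7 = 5/12 → (90, 497/4)
  seg 8: down by d2 = 15 → (90, 437/4)
  seg 9: down by d8 = 22 → (90, 349/4)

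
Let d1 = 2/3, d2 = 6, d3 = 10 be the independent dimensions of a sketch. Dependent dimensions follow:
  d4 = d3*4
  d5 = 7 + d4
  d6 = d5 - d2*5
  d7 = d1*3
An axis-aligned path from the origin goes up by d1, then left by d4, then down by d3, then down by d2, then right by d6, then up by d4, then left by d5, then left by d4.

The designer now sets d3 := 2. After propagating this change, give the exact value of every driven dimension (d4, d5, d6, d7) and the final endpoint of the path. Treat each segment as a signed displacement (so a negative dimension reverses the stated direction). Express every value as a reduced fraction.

Apply edit: d3 := 2
  d4 = d3*4 = 8
  d5 = 7 + d4 = 15
  d6 = d5 - d2*5 = -15
  d7 = d1*3 = 2
Walk from origin (0, 0):
  seg 1: up by d1 = 2/3 → (0, 2/3)
  seg 2: left by d4 = 8 → (-8, 2/3)
  seg 3: down by d3 = 2 → (-8, -4/3)
  seg 4: down by d2 = 6 → (-8, -22/3)
  seg 5: right by d6 = -15 → (-23, -22/3)
  seg 6: up by d4 = 8 → (-23, 2/3)
  seg 7: left by d5 = 15 → (-38, 2/3)
  seg 8: left by d4 = 8 → (-46, 2/3)

d4 = 8
d5 = 15
d6 = -15
d7 = 2
endpoint = (-46, 2/3)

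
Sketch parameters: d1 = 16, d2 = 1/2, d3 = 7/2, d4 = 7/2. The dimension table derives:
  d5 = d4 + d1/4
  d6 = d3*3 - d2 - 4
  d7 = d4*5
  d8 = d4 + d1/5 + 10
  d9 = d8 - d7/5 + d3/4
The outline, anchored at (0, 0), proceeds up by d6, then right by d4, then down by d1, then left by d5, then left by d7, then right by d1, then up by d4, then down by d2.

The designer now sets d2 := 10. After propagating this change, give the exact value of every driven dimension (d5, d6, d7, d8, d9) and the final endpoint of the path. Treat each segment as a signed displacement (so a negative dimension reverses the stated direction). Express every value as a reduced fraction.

d5 = 15/2
d6 = -7/2
d7 = 35/2
d8 = 167/10
d9 = 563/40
endpoint = (-11/2, -26)

Apply edit: d2 := 10
  d5 = d4 + d1/4 = 15/2
  d6 = d3*3 - d2 - 4 = -7/2
  d7 = d4*5 = 35/2
  d8 = d4 + d1/5 + 10 = 167/10
  d9 = d8 - d7/5 + d3/4 = 563/40
Walk from origin (0, 0):
  seg 1: up by d6 = -7/2 → (0, -7/2)
  seg 2: right by d4 = 7/2 → (7/2, -7/2)
  seg 3: down by d1 = 16 → (7/2, -39/2)
  seg 4: left by d5 = 15/2 → (-4, -39/2)
  seg 5: left by d7 = 35/2 → (-43/2, -39/2)
  seg 6: right by d1 = 16 → (-11/2, -39/2)
  seg 7: up by d4 = 7/2 → (-11/2, -16)
  seg 8: down by d2 = 10 → (-11/2, -26)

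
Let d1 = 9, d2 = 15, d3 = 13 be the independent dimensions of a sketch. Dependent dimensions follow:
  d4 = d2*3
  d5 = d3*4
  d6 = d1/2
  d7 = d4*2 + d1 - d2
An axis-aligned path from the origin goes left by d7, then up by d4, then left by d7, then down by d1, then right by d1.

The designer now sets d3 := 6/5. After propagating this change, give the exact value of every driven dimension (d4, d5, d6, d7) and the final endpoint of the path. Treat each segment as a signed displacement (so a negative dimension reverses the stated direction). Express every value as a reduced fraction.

Apply edit: d3 := 6/5
  d4 = d2*3 = 45
  d5 = d3*4 = 24/5
  d6 = d1/2 = 9/2
  d7 = d4*2 + d1 - d2 = 84
Walk from origin (0, 0):
  seg 1: left by d7 = 84 → (-84, 0)
  seg 2: up by d4 = 45 → (-84, 45)
  seg 3: left by d7 = 84 → (-168, 45)
  seg 4: down by d1 = 9 → (-168, 36)
  seg 5: right by d1 = 9 → (-159, 36)

d4 = 45
d5 = 24/5
d6 = 9/2
d7 = 84
endpoint = (-159, 36)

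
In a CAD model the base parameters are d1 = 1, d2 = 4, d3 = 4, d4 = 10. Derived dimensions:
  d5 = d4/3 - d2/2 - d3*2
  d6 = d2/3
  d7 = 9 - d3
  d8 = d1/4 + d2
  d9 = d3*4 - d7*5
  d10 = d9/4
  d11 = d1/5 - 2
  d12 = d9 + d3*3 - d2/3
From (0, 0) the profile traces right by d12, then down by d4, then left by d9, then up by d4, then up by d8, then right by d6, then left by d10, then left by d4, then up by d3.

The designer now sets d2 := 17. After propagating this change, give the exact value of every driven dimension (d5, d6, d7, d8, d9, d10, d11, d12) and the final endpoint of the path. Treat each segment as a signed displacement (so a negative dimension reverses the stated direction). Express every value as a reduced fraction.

d5 = -79/6
d6 = 17/3
d7 = 5
d8 = 69/4
d9 = -9
d10 = -9/4
d11 = -9/5
d12 = -8/3
endpoint = (17/4, 85/4)

Apply edit: d2 := 17
  d5 = d4/3 - d2/2 - d3*2 = -79/6
  d6 = d2/3 = 17/3
  d7 = 9 - d3 = 5
  d8 = d1/4 + d2 = 69/4
  d9 = d3*4 - d7*5 = -9
  d10 = d9/4 = -9/4
  d11 = d1/5 - 2 = -9/5
  d12 = d9 + d3*3 - d2/3 = -8/3
Walk from origin (0, 0):
  seg 1: right by d12 = -8/3 → (-8/3, 0)
  seg 2: down by d4 = 10 → (-8/3, -10)
  seg 3: left by d9 = -9 → (19/3, -10)
  seg 4: up by d4 = 10 → (19/3, 0)
  seg 5: up by d8 = 69/4 → (19/3, 69/4)
  seg 6: right by d6 = 17/3 → (12, 69/4)
  seg 7: left by d10 = -9/4 → (57/4, 69/4)
  seg 8: left by d4 = 10 → (17/4, 69/4)
  seg 9: up by d3 = 4 → (17/4, 85/4)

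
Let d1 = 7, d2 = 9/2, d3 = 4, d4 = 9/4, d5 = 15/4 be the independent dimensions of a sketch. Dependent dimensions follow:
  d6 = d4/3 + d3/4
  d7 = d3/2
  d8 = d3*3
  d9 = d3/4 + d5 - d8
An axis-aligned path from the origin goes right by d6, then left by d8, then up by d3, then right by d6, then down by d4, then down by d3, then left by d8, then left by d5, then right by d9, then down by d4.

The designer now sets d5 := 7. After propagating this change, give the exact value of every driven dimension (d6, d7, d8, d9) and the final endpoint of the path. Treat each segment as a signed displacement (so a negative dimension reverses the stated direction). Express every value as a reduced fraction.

d6 = 7/4
d7 = 2
d8 = 12
d9 = -4
endpoint = (-63/2, -9/2)

Apply edit: d5 := 7
  d6 = d4/3 + d3/4 = 7/4
  d7 = d3/2 = 2
  d8 = d3*3 = 12
  d9 = d3/4 + d5 - d8 = -4
Walk from origin (0, 0):
  seg 1: right by d6 = 7/4 → (7/4, 0)
  seg 2: left by d8 = 12 → (-41/4, 0)
  seg 3: up by d3 = 4 → (-41/4, 4)
  seg 4: right by d6 = 7/4 → (-17/2, 4)
  seg 5: down by d4 = 9/4 → (-17/2, 7/4)
  seg 6: down by d3 = 4 → (-17/2, -9/4)
  seg 7: left by d8 = 12 → (-41/2, -9/4)
  seg 8: left by d5 = 7 → (-55/2, -9/4)
  seg 9: right by d9 = -4 → (-63/2, -9/4)
  seg 10: down by d4 = 9/4 → (-63/2, -9/2)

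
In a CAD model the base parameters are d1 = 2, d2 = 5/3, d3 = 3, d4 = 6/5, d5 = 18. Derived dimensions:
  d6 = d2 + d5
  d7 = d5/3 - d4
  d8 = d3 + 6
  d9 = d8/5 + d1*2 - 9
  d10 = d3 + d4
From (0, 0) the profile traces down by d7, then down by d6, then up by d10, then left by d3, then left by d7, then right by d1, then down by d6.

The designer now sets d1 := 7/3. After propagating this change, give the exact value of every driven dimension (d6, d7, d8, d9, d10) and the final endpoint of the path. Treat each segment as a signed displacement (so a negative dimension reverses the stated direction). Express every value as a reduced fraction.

d6 = 59/3
d7 = 24/5
d8 = 9
d9 = -38/15
d10 = 21/5
endpoint = (-82/15, -599/15)

Apply edit: d1 := 7/3
  d6 = d2 + d5 = 59/3
  d7 = d5/3 - d4 = 24/5
  d8 = d3 + 6 = 9
  d9 = d8/5 + d1*2 - 9 = -38/15
  d10 = d3 + d4 = 21/5
Walk from origin (0, 0):
  seg 1: down by d7 = 24/5 → (0, -24/5)
  seg 2: down by d6 = 59/3 → (0, -367/15)
  seg 3: up by d10 = 21/5 → (0, -304/15)
  seg 4: left by d3 = 3 → (-3, -304/15)
  seg 5: left by d7 = 24/5 → (-39/5, -304/15)
  seg 6: right by d1 = 7/3 → (-82/15, -304/15)
  seg 7: down by d6 = 59/3 → (-82/15, -599/15)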